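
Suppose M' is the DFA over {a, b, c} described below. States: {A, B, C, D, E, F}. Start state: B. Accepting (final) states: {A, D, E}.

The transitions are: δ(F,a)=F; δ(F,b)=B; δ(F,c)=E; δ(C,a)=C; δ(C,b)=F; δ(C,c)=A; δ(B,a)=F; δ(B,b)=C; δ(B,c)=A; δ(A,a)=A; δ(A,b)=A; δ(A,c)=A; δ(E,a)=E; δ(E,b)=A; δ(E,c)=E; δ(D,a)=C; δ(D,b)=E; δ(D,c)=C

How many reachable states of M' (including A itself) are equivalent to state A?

2

First remove the unreachable states {D}; 5 states remain.
Start with accepting vs non-accepting: {A,E} | {B,C,F}.
Stable partition: {A,E} | {B,C,F} — 2 equivalence classes.
State A belongs to the block {A,E}, which has 2 states.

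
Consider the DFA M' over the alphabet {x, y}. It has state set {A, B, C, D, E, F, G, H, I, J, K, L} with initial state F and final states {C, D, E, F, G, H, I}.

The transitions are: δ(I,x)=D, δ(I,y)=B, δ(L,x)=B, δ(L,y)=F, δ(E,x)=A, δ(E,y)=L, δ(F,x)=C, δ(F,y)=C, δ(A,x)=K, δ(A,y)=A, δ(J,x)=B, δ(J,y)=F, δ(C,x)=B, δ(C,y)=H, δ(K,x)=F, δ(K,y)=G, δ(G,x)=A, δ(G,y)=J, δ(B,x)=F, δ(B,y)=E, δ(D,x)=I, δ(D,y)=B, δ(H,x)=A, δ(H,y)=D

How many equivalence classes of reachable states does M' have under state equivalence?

P0 = {C,D,E,F,G,H,I} | {A,B,J,K,L}.
On input x, block {C,D,E,F,G,H,I} splits into {C,E,G,H} and {D,F,I}.
Refine {C,E,G,H} on symbol y: members go to different blocks, giving {E,G} and {C} and {H}.
Split {A,B,J,K,L} by δ(·,x) → {A,J,L} and {B,K}.
Refine {A,J,L} on symbol y: members go to different blocks, giving {J,L} and {A}.
Refine {D,F,I} on symbol x: members go to different blocks, giving {D,I} and {F}.
No further refinement is possible. Final partition (8 blocks): {E,G} | {J,L} | {D,I} | {C} | {H} | {B,K} | {A} | {F}.

8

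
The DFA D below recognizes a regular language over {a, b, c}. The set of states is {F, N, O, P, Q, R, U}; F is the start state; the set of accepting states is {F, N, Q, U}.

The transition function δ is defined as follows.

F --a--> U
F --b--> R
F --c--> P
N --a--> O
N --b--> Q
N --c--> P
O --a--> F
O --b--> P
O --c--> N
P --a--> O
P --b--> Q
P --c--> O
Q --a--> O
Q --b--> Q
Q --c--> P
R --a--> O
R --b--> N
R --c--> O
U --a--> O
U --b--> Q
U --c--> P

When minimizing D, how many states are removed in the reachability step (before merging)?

A breadth-first search from the start state visits every state.

0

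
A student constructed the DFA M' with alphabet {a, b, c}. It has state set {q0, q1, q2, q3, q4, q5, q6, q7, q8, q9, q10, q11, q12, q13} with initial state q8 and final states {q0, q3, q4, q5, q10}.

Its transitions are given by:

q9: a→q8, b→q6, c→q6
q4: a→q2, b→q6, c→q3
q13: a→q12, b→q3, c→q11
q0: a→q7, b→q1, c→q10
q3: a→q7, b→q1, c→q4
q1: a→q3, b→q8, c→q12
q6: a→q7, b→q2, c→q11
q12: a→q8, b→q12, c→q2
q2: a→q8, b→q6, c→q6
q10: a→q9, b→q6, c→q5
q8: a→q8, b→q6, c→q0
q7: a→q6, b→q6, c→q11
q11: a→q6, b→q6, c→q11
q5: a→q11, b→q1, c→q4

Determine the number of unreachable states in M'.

BFS from q8 reaches {q0, q1, q2, q3, q4, q5, q6, q7, q8, q9, q10, q11, q12}; the 1 state(s) q13 are never visited.

1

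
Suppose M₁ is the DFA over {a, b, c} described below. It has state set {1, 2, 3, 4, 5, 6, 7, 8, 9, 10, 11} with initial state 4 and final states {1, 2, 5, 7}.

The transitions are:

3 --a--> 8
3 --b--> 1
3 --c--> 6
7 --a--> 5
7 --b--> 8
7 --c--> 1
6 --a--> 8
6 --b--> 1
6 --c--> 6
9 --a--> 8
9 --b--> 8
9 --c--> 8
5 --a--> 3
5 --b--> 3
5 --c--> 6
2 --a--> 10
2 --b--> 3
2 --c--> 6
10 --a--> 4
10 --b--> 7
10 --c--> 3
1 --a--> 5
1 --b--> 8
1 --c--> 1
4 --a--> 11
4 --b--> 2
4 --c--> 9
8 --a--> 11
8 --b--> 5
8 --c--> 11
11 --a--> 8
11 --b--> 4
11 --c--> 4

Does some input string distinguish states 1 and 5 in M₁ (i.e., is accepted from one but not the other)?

P0 = {1,2,5,7} | {3,4,6,8,9,10,11}.
On input a, block {1,2,5,7} splits into {1,7} and {2,5}.
On input b, block {3,4,6,8,9,10,11} splits into {3,6,10} and {4,8} and {9,11}.
Stable partition: {1,7} | {3,6,10} | {2,5} | {4,8} | {9,11} — 5 equivalence classes.
1 and 5 end up in different blocks, so they are distinguishable. For instance, the string 'a' is accepted from only 1.

Yes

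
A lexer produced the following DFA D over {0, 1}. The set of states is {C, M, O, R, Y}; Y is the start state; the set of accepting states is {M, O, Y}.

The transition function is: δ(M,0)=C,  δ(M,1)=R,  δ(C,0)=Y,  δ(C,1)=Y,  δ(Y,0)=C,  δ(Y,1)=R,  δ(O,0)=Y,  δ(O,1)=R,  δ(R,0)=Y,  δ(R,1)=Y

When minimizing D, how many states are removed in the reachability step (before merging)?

No path from Y leads to M, O; the other 3 states are all reachable.

2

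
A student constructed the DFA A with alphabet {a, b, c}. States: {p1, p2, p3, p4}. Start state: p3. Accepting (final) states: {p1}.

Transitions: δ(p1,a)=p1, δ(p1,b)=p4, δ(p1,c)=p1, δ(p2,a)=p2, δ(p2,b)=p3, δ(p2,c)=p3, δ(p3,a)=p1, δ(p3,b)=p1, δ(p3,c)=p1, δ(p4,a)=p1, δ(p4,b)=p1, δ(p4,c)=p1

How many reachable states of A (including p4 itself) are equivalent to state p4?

2

States {p2} cannot be reached from the start state, so discard them.
P0 = {p1} | {p3,p4}.
The partition is now stable with 2 blocks: {p1} | {p3,p4}.
State p4 belongs to the block {p3,p4}, which has 2 states.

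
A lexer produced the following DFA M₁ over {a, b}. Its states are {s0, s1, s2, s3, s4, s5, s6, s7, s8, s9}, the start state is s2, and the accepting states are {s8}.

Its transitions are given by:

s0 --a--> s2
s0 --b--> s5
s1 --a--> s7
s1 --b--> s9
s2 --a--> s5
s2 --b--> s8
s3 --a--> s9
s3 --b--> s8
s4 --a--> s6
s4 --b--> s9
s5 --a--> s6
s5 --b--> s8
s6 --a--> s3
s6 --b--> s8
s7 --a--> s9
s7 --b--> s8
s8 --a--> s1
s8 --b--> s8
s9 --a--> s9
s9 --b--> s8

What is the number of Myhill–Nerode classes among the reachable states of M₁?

3

First remove the unreachable states {s0,s4}; 8 states remain.
Start with accepting vs non-accepting: {s8} | {s1,s2,s3,s5,s6,s7,s9}.
On input b, block {s1,s2,s3,s5,s6,s7,s9} splits into {s2,s3,s5,s6,s7,s9} and {s1}.
No further refinement is possible. Final partition (3 blocks): {s8} | {s2,s3,s5,s6,s7,s9} | {s1}.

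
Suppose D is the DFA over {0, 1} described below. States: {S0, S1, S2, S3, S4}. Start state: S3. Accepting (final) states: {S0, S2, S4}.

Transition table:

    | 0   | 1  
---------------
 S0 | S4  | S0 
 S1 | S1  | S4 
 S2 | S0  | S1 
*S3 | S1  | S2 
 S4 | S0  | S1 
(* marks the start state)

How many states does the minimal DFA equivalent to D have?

3

Every state is reachable, so we keep all 5.
Initial partition by acceptance: {S0,S2,S4} | {S1,S3}.
Refine {S0,S2,S4} on symbol 1: members go to different blocks, giving {S2,S4} and {S0}.
No further refinement is possible. Final partition (3 blocks): {S2,S4} | {S1,S3} | {S0}.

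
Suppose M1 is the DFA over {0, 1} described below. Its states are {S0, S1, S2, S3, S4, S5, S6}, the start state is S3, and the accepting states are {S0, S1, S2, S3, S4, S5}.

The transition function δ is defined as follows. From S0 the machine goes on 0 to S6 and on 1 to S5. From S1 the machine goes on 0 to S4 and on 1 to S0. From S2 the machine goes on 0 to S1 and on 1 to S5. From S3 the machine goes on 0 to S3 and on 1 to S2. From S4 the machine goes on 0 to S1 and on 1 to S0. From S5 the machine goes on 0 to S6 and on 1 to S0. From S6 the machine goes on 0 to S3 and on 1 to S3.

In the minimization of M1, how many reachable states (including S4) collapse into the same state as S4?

Start with accepting vs non-accepting: {S0,S1,S2,S3,S4,S5} | {S6}.
On input 0, block {S0,S1,S2,S3,S4,S5} splits into {S1,S2,S3,S4} and {S0,S5}.
On input 1, block {S1,S2,S3,S4} splits into {S1,S2,S4} and {S3}.
Stable partition: {S1,S2,S4} | {S6} | {S0,S5} | {S3} — 4 equivalence classes.
State S4 belongs to the block {S1,S2,S4}, which has 3 states.

3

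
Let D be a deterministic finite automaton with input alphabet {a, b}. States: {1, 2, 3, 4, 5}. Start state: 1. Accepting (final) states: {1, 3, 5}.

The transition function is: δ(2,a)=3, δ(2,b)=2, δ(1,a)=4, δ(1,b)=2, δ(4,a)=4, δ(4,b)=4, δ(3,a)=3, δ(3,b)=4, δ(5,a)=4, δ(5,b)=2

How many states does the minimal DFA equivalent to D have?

States {5} cannot be reached from the start state, so discard them.
Start with accepting vs non-accepting: {1,3} | {2,4}.
Split {1,3} by δ(·,a) → {1} and {3}.
Refine {2,4} on symbol a: members go to different blocks, giving {2} and {4}.
Stable partition: {1} | {2} | {3} | {4} — 4 equivalence classes.

4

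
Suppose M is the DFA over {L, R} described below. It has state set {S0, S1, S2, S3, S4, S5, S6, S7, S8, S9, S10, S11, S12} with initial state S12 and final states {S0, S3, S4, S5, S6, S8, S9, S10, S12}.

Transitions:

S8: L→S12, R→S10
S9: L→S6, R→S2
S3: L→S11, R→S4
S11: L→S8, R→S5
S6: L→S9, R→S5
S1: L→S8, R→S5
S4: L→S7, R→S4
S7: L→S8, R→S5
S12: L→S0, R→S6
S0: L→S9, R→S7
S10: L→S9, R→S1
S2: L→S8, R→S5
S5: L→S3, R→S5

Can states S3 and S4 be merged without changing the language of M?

Every state is reachable, so we keep all 13.
Initial partition by acceptance: {S0,S3,S4,S5,S6,S8,S9,S10,S12} | {S1,S2,S7,S11}.
On input L, block {S0,S3,S4,S5,S6,S8,S9,S10,S12} splits into {S0,S5,S6,S8,S9,S10,S12} and {S3,S4}.
Refine {S0,S5,S6,S8,S9,S10,S12} on symbol L: members go to different blocks, giving {S0,S6,S8,S9,S10,S12} and {S5}.
Refine {S0,S6,S8,S9,S10,S12} on symbol R: members go to different blocks, giving {S0,S9,S10} and {S8,S12} and {S6}.
Split {S0,S9,S10} by δ(·,L) → {S0,S10} and {S9}.
Split {S8,S12} by δ(·,L) → {S8} and {S12}.
Stable partition: {S0,S10} | {S1,S2,S7,S11} | {S3,S4} | {S5} | {S8} | {S6} | {S9} | {S12} — 8 equivalence classes.
S3 and S4 lie in the same block of the stable partition, so they are equivalent — no string distinguishes them.

Yes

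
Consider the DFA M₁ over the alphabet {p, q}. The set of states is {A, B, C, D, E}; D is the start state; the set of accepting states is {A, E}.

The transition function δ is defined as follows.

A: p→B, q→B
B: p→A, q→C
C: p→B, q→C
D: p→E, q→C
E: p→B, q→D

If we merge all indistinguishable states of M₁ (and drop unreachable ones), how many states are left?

Initial partition by acceptance: {A,E} | {B,C,D}.
Refine {B,C,D} on symbol p: members go to different blocks, giving {B,D} and {C}.
The partition is now stable with 3 blocks: {A,E} | {B,D} | {C}.

3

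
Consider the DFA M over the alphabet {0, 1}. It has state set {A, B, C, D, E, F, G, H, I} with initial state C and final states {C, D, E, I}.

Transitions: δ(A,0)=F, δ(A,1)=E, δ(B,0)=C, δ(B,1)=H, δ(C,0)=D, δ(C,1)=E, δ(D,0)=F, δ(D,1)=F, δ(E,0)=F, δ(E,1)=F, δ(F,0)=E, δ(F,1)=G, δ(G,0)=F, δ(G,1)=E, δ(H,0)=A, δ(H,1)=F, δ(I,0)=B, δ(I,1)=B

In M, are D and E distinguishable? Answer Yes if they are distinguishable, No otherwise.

States {A,B,H,I} cannot be reached from the start state, so discard them.
Initial partition by acceptance: {C,D,E} | {F,G}.
Split {C,D,E} by δ(·,0) → {D,E} and {C}.
Split {F,G} by δ(·,0) → {F} and {G}.
No further refinement is possible. Final partition (4 blocks): {D,E} | {F} | {C} | {G}.
D and E lie in the same block of the stable partition, so they are equivalent — no string distinguishes them.

No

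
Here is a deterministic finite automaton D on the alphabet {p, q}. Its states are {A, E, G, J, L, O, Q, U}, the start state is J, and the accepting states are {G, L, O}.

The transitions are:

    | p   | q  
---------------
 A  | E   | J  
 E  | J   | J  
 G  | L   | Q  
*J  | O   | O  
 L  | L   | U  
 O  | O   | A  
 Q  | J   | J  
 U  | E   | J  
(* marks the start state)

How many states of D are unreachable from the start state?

4

BFS from J reaches {A, E, J, O}; the 4 state(s) G, L, Q, U are never visited.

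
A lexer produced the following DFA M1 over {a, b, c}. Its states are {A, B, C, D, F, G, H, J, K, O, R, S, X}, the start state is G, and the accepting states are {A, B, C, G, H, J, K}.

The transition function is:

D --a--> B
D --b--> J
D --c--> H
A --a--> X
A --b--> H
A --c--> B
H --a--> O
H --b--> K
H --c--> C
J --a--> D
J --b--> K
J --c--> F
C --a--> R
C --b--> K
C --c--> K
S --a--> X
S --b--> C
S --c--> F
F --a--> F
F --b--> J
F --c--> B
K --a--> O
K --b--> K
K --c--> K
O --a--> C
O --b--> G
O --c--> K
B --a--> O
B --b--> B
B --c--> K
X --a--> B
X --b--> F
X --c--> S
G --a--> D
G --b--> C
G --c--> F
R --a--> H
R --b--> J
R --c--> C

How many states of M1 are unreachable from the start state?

Starting at G and following transitions, the reachable set is {B, C, D, F, G, H, J, K, O, R}. That leaves A, S, X unreachable — 3 in total.

3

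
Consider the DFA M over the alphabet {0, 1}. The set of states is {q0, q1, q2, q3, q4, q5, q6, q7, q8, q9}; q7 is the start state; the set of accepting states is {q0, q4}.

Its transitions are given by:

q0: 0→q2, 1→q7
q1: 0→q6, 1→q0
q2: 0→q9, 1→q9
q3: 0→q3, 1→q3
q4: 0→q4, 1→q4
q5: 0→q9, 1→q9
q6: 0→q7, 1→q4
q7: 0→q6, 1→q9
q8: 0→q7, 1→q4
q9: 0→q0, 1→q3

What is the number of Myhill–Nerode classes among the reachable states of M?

7

States {q1,q5,q8} cannot be reached from the start state, so discard them.
P0 = {q0,q4} | {q2,q3,q6,q7,q9}.
On input 0, block {q0,q4} splits into {q0} and {q4}.
On input 0, block {q2,q3,q6,q7,q9} splits into {q2,q3,q6,q7} and {q9}.
Split {q2,q3,q6,q7} by δ(·,0) → {q3,q6,q7} and {q2}.
Refine {q3,q6,q7} on symbol 1: members go to different blocks, giving {q3} and {q6} and {q7}.
Stable partition: {q0} | {q3} | {q4} | {q9} | {q2} | {q6} | {q7} — 7 equivalence classes.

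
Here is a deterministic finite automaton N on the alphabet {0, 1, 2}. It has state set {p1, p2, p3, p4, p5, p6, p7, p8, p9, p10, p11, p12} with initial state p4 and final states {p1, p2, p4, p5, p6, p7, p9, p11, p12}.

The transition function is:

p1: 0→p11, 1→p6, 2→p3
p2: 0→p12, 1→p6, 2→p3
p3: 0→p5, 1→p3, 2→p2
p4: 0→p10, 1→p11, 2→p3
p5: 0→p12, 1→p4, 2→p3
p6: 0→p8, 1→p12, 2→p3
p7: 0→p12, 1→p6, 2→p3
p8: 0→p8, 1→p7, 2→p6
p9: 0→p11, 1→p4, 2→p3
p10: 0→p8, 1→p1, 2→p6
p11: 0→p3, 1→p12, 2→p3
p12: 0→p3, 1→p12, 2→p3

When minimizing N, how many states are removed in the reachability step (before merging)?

No path from p4 leads to p9; the other 11 states are all reachable.

1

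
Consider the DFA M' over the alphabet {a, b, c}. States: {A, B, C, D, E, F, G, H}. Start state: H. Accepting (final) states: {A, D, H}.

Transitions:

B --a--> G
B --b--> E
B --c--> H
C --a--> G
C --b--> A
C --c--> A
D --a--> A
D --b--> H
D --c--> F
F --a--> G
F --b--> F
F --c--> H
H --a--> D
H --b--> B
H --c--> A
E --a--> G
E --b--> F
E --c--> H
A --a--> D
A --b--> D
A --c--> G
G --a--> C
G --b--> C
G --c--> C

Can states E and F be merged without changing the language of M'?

Initial partition by acceptance: {A,D,H} | {B,C,E,F,G}.
On input b, block {A,D,H} splits into {A,D} and {H}.
Split {A,D} by δ(·,b) → {A} and {D}.
Refine {B,C,E,F,G} on symbol b: members go to different blocks, giving {B,E,F,G} and {C}.
On input a, block {B,E,F,G} splits into {B,E,F} and {G}.
The partition is now stable with 6 blocks: {A} | {B,E,F} | {H} | {D} | {C} | {G}.
E and F lie in the same block of the stable partition, so they are equivalent — no string distinguishes them.

Yes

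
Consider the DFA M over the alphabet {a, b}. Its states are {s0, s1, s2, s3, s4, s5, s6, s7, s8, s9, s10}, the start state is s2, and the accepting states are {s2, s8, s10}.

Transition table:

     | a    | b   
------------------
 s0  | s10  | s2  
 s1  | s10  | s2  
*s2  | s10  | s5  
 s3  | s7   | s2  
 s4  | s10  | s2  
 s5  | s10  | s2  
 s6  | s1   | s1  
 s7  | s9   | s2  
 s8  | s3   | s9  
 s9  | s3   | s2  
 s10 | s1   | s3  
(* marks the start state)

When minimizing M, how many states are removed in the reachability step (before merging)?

4

Starting at s2 and following transitions, the reachable set is {s1, s2, s3, s5, s7, s9, s10}. That leaves s0, s4, s6, s8 unreachable — 4 in total.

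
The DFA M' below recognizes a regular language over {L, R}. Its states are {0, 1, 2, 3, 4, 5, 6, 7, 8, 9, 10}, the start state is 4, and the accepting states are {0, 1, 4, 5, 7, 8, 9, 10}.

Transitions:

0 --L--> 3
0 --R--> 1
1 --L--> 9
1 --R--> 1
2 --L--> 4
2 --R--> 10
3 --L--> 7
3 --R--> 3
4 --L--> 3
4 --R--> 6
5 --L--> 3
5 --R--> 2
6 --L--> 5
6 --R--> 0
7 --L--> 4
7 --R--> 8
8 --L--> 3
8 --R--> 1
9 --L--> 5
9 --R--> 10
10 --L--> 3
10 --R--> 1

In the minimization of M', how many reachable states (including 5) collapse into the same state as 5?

2

All states are reachable from the start state.
Initial partition by acceptance: {0,1,4,5,7,8,9,10} | {2,3,6}.
On input L, block {0,1,4,5,7,8,9,10} splits into {0,4,5,8,10} and {1,7,9}.
Refine {0,4,5,8,10} on symbol R: members go to different blocks, giving {0,8,10} and {4,5}.
Refine {2,3,6} on symbol L: members go to different blocks, giving {2,6} and {3}.
Refine {1,7,9} on symbol L: members go to different blocks, giving {7,9} and {1}.
No further refinement is possible. Final partition (6 blocks): {0,8,10} | {2,6} | {7,9} | {4,5} | {3} | {1}.
State 5 belongs to the block {4,5}, which has 2 states.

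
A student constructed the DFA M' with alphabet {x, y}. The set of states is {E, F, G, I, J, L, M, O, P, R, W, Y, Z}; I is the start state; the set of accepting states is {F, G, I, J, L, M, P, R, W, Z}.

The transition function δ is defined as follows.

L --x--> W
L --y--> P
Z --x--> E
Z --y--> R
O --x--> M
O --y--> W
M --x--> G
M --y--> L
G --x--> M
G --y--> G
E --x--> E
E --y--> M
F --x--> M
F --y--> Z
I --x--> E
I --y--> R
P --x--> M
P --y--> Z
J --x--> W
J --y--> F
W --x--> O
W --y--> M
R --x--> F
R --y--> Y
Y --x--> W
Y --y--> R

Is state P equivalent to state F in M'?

Yes

First remove the unreachable states {J}; 12 states remain.
Start with accepting vs non-accepting: {F,G,I,L,M,P,R,W,Z} | {E,O,Y}.
On input x, block {F,G,I,L,M,P,R,W,Z} splits into {F,G,L,M,P,R} and {I,W,Z}.
On input x, block {F,G,L,M,P,R} splits into {F,G,M,P,R} and {L}.
Refine {F,G,M,P,R} on symbol y: members go to different blocks, giving {F,P} and {R} and {G} and {M}.
On input x, block {E,O,Y} splits into {Y} and {E} and {O}.
On input x, block {I,W,Z} splits into {I,Z} and {W}.
The partition is now stable with 10 blocks: {F,P} | {Y} | {I,Z} | {L} | {R} | {G} | {M} | {E} | {O} | {W}.
P and F lie in the same block of the stable partition, so they are equivalent — no string distinguishes them.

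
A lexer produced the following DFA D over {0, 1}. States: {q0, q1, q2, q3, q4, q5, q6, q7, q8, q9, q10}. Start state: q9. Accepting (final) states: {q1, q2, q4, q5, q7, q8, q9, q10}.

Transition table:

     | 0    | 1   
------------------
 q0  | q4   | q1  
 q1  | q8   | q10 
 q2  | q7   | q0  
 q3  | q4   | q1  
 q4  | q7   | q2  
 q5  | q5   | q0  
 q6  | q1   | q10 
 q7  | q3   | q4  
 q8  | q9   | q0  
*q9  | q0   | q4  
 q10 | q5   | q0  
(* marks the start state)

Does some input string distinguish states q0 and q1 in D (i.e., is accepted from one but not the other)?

First remove the unreachable states {q6}; 10 states remain.
Start with accepting vs non-accepting: {q1,q2,q4,q5,q7,q8,q9,q10} | {q0,q3}.
Refine {q1,q2,q4,q5,q7,q8,q9,q10} on symbol 0: members go to different blocks, giving {q1,q2,q4,q5,q8,q10} and {q7,q9}.
Refine {q1,q2,q4,q5,q8,q10} on symbol 0: members go to different blocks, giving {q1,q5,q10} and {q2,q4,q8}.
Split {q1,q5,q10} by δ(·,0) → {q5,q10} and {q1}.
Split {q2,q4,q8} by δ(·,1) → {q2,q8} and {q4}.
No further refinement is possible. Final partition (6 blocks): {q5,q10} | {q0,q3} | {q7,q9} | {q2,q8} | {q1} | {q4}.
q0 and q1 end up in different blocks, so they are distinguishable. For instance, the string 'ε' is accepted from only q1.

Yes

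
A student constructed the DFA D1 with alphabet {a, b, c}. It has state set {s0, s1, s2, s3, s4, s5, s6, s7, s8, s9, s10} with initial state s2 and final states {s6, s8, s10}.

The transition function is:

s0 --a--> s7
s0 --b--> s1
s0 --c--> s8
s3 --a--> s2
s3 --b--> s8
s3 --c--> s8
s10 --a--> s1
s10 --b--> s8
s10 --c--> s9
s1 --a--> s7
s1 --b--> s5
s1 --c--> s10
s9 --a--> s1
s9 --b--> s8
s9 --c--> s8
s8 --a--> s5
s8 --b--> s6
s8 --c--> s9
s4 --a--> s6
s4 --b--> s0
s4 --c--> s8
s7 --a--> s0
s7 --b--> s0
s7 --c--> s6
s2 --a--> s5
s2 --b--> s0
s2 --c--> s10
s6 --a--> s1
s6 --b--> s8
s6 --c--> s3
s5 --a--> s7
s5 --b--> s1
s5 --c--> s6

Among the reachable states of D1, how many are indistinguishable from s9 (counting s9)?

2

States {s4} cannot be reached from the start state, so discard them.
Start with accepting vs non-accepting: {s6,s8,s10} | {s0,s1,s2,s3,s5,s7,s9}.
On input b, block {s0,s1,s2,s3,s5,s7,s9} splits into {s0,s1,s2,s5,s7} and {s3,s9}.
Stable partition: {s6,s8,s10} | {s0,s1,s2,s5,s7} | {s3,s9} — 3 equivalence classes.
State s9 belongs to the block {s3,s9}, which has 2 states.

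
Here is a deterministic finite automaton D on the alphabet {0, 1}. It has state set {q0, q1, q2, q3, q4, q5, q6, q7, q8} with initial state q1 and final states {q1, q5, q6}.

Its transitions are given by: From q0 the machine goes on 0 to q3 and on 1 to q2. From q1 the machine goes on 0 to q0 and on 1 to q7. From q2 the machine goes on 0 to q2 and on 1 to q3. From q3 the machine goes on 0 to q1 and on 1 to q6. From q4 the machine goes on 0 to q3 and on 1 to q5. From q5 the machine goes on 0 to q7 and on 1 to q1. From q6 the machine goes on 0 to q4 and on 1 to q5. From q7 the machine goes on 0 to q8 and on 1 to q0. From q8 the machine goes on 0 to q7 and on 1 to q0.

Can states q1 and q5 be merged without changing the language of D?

Start with accepting vs non-accepting: {q1,q5,q6} | {q0,q2,q3,q4,q7,q8}.
On input 1, block {q1,q5,q6} splits into {q5,q6} and {q1}.
Split {q5,q6} by δ(·,1) → {q5} and {q6}.
On input 0, block {q0,q2,q3,q4,q7,q8} splits into {q0,q2,q4,q7,q8} and {q3}.
Split {q0,q2,q4,q7,q8} by δ(·,0) → {q2,q7,q8} and {q0,q4}.
Refine {q2,q7,q8} on symbol 1: members go to different blocks, giving {q7,q8} and {q2}.
Split {q0,q4} by δ(·,1) → {q0} and {q4}.
No further refinement is possible. Final partition (8 blocks): {q5} | {q7,q8} | {q1} | {q6} | {q3} | {q0} | {q2} | {q4}.
q1 and q5 end up in different blocks, so they are distinguishable. For instance, the string '1' is accepted from only q5.

No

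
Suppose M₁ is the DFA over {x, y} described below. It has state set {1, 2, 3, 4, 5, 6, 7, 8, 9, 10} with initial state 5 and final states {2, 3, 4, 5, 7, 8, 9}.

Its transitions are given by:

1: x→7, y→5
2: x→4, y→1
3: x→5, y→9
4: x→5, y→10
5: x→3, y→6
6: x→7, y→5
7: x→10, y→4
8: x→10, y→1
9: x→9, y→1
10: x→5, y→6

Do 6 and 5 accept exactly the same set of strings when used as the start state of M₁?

First remove the unreachable states {2,8}; 8 states remain.
Initial partition by acceptance: {3,4,5,7,9} | {1,6,10}.
Split {3,4,5,7,9} by δ(·,x) → {3,4,5,9} and {7}.
On input y, block {3,4,5,9} splits into {4,5,9} and {3}.
Refine {4,5,9} on symbol x: members go to different blocks, giving {4,9} and {5}.
Refine {4,9} on symbol x: members go to different blocks, giving {4} and {9}.
Refine {1,6,10} on symbol x: members go to different blocks, giving {1,6} and {10}.
Stable partition: {4} | {1,6} | {7} | {3} | {5} | {9} | {10} — 7 equivalence classes.
6 and 5 end up in different blocks, so they are distinguishable. For instance, the string 'ε' is accepted from only 5.

No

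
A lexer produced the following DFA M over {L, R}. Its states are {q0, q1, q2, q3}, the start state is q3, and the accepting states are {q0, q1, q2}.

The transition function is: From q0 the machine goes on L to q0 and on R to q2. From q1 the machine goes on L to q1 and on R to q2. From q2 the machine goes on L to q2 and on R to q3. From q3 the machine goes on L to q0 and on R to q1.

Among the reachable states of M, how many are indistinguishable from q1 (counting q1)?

Every state is reachable, so we keep all 4.
Initial partition by acceptance: {q0,q1,q2} | {q3}.
Split {q0,q1,q2} by δ(·,R) → {q0,q1} and {q2}.
Stable partition: {q0,q1} | {q3} | {q2} — 3 equivalence classes.
State q1 belongs to the block {q0,q1}, which has 2 states.

2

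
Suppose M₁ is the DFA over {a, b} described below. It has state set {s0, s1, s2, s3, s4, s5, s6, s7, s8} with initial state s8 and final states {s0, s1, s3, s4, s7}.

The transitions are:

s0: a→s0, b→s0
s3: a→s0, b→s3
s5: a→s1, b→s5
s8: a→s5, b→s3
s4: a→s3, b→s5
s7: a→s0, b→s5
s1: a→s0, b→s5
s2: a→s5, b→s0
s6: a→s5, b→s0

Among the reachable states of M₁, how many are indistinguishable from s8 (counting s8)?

First remove the unreachable states {s2,s4,s6,s7}; 5 states remain.
P0 = {s0,s1,s3} | {s5,s8}.
Refine {s0,s1,s3} on symbol b: members go to different blocks, giving {s0,s3} and {s1}.
Split {s5,s8} by δ(·,a) → {s5} and {s8}.
The partition is now stable with 4 blocks: {s0,s3} | {s5} | {s1} | {s8}.
The equivalence class containing s8 is {s8}, of size 1.

1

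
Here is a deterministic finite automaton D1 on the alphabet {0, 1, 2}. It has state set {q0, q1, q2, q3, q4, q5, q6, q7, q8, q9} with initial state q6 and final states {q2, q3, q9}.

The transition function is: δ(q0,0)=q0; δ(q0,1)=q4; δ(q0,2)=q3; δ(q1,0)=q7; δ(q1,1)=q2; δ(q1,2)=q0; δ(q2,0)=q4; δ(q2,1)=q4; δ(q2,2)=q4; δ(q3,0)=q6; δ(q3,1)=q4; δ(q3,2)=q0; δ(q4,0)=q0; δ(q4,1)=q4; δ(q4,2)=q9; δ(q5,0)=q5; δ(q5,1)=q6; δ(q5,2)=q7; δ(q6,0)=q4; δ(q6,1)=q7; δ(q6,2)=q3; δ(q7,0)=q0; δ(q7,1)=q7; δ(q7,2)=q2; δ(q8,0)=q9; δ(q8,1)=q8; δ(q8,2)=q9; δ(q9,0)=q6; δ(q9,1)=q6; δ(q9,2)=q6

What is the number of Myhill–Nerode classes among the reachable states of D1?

States {q1,q5,q8} cannot be reached from the start state, so discard them.
Start with accepting vs non-accepting: {q2,q3,q9} | {q0,q4,q6,q7}.
No further refinement is possible. Final partition (2 blocks): {q2,q3,q9} | {q0,q4,q6,q7}.

2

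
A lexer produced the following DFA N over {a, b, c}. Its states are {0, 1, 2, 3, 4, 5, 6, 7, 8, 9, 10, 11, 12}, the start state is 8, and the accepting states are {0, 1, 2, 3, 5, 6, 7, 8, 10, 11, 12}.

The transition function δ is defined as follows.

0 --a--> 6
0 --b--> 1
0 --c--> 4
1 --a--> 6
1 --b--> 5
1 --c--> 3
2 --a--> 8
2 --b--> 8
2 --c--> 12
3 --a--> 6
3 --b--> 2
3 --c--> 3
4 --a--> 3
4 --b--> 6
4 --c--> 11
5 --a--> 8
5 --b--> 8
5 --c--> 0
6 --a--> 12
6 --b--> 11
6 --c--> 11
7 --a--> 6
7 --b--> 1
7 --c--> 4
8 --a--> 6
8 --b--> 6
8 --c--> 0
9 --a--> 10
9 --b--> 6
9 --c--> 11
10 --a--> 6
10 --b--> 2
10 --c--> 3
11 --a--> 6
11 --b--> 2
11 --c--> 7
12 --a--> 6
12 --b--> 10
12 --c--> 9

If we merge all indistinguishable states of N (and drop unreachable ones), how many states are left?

7

Start with accepting vs non-accepting: {0,1,2,3,5,6,7,8,10,11,12} | {4,9}.
On input c, block {0,1,2,3,5,6,7,8,10,11,12} splits into {1,2,3,5,6,8,10,11} and {0,7,12}.
Split {1,2,3,5,6,8,10,11} by δ(·,a) → {1,2,3,5,8,10,11} and {6}.
On input a, block {1,2,3,5,8,10,11} splits into {1,3,8,10,11} and {2,5}.
Refine {1,3,8,10,11} on symbol b: members go to different blocks, giving {1,3,10,11} and {8}.
On input c, block {1,3,10,11} splits into {1,3,10} and {11}.
The partition is now stable with 7 blocks: {1,3,10} | {4,9} | {0,7,12} | {6} | {2,5} | {8} | {11}.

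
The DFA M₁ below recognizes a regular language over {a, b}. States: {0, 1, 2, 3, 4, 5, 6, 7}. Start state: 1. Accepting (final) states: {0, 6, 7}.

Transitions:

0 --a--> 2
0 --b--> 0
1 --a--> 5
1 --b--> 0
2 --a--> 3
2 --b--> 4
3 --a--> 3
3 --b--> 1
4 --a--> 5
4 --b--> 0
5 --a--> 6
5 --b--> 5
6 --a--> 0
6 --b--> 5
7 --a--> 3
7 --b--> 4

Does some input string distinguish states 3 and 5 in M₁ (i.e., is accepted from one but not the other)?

States {7} cannot be reached from the start state, so discard them.
Initial partition by acceptance: {0,6} | {1,2,3,4,5}.
Split {0,6} by δ(·,a) → {0} and {6}.
Split {1,2,3,4,5} by δ(·,a) → {1,2,3,4} and {5}.
On input a, block {1,2,3,4} splits into {1,4} and {2,3}.
No further refinement is possible. Final partition (5 blocks): {0} | {1,4} | {6} | {5} | {2,3}.
3 and 5 end up in different blocks, so they are distinguishable. For instance, the string 'a' is accepted from only 5.

Yes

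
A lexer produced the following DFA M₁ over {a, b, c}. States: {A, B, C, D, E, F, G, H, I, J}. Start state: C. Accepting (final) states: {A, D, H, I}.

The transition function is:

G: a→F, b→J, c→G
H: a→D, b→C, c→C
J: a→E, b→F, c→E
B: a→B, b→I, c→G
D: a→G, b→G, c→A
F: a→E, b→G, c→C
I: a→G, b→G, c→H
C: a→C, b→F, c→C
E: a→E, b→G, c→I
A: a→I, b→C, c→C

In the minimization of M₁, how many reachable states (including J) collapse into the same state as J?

States {B} cannot be reached from the start state, so discard them.
Start with accepting vs non-accepting: {A,D,H,I} | {C,E,F,G,J}.
Refine {A,D,H,I} on symbol a: members go to different blocks, giving {A,H} and {D,I}.
On input c, block {C,E,F,G,J} splits into {C,F,G,J} and {E}.
On input a, block {C,F,G,J} splits into {C,G} and {F,J}.
Refine {C,G} on symbol a: members go to different blocks, giving {C} and {G}.
Split {F,J} by δ(·,b) → {F} and {J}.
No further refinement is possible. Final partition (7 blocks): {A,H} | {C} | {D,I} | {E} | {F} | {G} | {J}.
The equivalence class containing J is {J}, of size 1.

1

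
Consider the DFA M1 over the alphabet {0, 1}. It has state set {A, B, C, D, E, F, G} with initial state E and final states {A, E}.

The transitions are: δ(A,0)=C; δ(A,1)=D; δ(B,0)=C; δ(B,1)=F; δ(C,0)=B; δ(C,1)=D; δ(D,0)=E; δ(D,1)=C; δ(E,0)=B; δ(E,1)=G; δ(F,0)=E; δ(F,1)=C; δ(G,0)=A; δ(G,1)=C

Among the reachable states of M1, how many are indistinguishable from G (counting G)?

P0 = {A,E} | {B,C,D,F,G}.
Split {B,C,D,F,G} by δ(·,0) → {D,F,G} and {B,C}.
The partition is now stable with 3 blocks: {A,E} | {D,F,G} | {B,C}.
The equivalence class containing G is {D,F,G}, of size 3.

3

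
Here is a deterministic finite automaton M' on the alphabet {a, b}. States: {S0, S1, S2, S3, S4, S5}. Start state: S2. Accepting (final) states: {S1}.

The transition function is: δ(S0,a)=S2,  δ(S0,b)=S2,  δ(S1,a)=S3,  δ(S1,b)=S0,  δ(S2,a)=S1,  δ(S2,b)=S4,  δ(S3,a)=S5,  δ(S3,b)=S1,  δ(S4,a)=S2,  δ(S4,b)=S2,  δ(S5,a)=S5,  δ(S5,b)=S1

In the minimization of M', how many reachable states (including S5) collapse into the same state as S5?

2

P0 = {S1} | {S0,S2,S3,S4,S5}.
Refine {S0,S2,S3,S4,S5} on symbol a: members go to different blocks, giving {S0,S3,S4,S5} and {S2}.
Refine {S0,S3,S4,S5} on symbol a: members go to different blocks, giving {S0,S4} and {S3,S5}.
Stable partition: {S1} | {S0,S4} | {S2} | {S3,S5} — 4 equivalence classes.
The equivalence class containing S5 is {S3,S5}, of size 2.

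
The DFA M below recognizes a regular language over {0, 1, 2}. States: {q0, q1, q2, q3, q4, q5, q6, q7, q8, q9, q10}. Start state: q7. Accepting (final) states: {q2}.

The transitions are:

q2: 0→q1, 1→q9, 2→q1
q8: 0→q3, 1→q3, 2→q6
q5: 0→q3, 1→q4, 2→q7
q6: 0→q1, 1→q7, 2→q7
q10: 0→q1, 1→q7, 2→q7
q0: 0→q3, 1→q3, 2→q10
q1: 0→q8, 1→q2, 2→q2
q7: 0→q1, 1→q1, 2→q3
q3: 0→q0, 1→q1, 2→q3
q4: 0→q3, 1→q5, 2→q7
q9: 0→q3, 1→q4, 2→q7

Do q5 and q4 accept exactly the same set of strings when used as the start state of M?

Yes

Initial partition by acceptance: {q2} | {q0,q1,q3,q4,q5,q6,q7,q8,q9,q10}.
On input 1, block {q0,q1,q3,q4,q5,q6,q7,q8,q9,q10} splits into {q0,q3,q4,q5,q6,q7,q8,q9,q10} and {q1}.
Split {q0,q3,q4,q5,q6,q7,q8,q9,q10} by δ(·,0) → {q0,q3,q4,q5,q8,q9} and {q6,q7,q10}.
On input 1, block {q0,q3,q4,q5,q8,q9} splits into {q0,q4,q5,q8,q9} and {q3}.
On input 1, block {q0,q4,q5,q8,q9} splits into {q4,q5,q9} and {q0,q8}.
On input 1, block {q6,q7,q10} splits into {q6,q10} and {q7}.
No further refinement is possible. Final partition (7 blocks): {q2} | {q4,q5,q9} | {q1} | {q6,q10} | {q3} | {q0,q8} | {q7}.
q5 and q4 lie in the same block of the stable partition, so they are equivalent — no string distinguishes them.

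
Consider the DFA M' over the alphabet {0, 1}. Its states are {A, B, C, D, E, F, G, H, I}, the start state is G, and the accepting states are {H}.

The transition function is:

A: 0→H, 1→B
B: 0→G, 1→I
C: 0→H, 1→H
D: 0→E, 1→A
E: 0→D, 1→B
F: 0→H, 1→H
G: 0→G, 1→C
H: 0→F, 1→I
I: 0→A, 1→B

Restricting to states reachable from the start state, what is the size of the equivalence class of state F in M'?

2

Reachable states from the start: {A,B,C,F,G,H,I}. Unreachable: {D,E} — drop them.
Initial partition by acceptance: {H} | {A,B,C,F,G,I}.
Split {A,B,C,F,G,I} by δ(·,0) → {A,C,F} and {B,G,I}.
Split {A,C,F} by δ(·,1) → {C,F} and {A}.
Refine {B,G,I} on symbol 0: members go to different blocks, giving {B,G} and {I}.
On input 1, block {B,G} splits into {B} and {G}.
No further refinement is possible. Final partition (6 blocks): {H} | {C,F} | {B} | {A} | {I} | {G}.
The equivalence class containing F is {C,F}, of size 2.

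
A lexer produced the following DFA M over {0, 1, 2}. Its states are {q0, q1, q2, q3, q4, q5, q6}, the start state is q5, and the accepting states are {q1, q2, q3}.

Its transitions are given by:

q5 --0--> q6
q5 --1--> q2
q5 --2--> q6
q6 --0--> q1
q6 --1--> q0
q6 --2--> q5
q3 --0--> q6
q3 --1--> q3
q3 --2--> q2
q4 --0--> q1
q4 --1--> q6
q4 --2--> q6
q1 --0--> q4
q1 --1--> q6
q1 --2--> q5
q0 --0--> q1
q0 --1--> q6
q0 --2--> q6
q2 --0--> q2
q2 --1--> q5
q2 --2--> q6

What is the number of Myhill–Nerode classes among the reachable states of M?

States {q3} cannot be reached from the start state, so discard them.
Start with accepting vs non-accepting: {q1,q2} | {q0,q4,q5,q6}.
On input 0, block {q1,q2} splits into {q1} and {q2}.
On input 0, block {q0,q4,q5,q6} splits into {q0,q4,q6} and {q5}.
Split {q0,q4,q6} by δ(·,2) → {q0,q4} and {q6}.
Stable partition: {q1} | {q0,q4} | {q2} | {q5} | {q6} — 5 equivalence classes.

5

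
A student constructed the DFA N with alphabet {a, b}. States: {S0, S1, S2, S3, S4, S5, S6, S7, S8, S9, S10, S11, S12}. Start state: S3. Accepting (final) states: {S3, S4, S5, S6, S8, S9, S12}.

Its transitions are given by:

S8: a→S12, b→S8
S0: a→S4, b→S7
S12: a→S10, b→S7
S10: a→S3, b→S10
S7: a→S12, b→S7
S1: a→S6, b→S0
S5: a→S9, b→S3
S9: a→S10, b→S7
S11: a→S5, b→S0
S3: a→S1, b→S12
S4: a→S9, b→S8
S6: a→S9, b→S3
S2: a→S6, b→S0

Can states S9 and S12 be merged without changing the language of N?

Reachable states from the start: {S0,S1,S3,S4,S6,S7,S8,S9,S10,S12}. Unreachable: {S2,S5,S11} — drop them.
P0 = {S3,S4,S6,S8,S9,S12} | {S0,S1,S7,S10}.
On input a, block {S3,S4,S6,S8,S9,S12} splits into {S3,S9,S12} and {S4,S6,S8}.
Refine {S3,S9,S12} on symbol b: members go to different blocks, giving {S9,S12} and {S3}.
Refine {S0,S1,S7,S10} on symbol a: members go to different blocks, giving {S0,S1} and {S7} and {S10}.
Split {S0,S1} by δ(·,b) → {S0} and {S1}.
On input b, block {S4,S6,S8} splits into {S4,S8} and {S6}.
The partition is now stable with 8 blocks: {S9,S12} | {S0} | {S4,S8} | {S3} | {S7} | {S10} | {S1} | {S6}.
S9 and S12 lie in the same block of the stable partition, so they are equivalent — no string distinguishes them.

Yes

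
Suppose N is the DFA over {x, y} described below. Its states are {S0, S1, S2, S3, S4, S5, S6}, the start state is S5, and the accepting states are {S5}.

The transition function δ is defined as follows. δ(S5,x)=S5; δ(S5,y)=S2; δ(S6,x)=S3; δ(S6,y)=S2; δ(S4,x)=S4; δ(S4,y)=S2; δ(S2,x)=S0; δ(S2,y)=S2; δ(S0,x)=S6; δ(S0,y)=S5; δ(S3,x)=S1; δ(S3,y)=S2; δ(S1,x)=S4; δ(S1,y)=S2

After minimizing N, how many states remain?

4

Every state is reachable, so we keep all 7.
P0 = {S5} | {S0,S1,S2,S3,S4,S6}.
Split {S0,S1,S2,S3,S4,S6} by δ(·,y) → {S1,S2,S3,S4,S6} and {S0}.
Refine {S1,S2,S3,S4,S6} on symbol x: members go to different blocks, giving {S1,S3,S4,S6} and {S2}.
Stable partition: {S5} | {S1,S3,S4,S6} | {S0} | {S2} — 4 equivalence classes.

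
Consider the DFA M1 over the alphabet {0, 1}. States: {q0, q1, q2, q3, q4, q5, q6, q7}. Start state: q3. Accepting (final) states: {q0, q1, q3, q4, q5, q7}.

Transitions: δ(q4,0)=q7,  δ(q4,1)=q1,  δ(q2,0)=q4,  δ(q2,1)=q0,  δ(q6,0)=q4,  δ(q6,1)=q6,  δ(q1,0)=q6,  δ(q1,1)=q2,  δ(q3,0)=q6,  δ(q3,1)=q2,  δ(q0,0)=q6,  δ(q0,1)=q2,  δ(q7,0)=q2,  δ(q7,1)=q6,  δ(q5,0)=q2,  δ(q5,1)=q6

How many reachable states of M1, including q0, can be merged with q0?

3

States {q5} cannot be reached from the start state, so discard them.
P0 = {q0,q1,q3,q4,q7} | {q2,q6}.
On input 0, block {q0,q1,q3,q4,q7} splits into {q0,q1,q3,q7} and {q4}.
Split {q2,q6} by δ(·,1) → {q2} and {q6}.
Refine {q0,q1,q3,q7} on symbol 0: members go to different blocks, giving {q0,q1,q3} and {q7}.
The partition is now stable with 5 blocks: {q0,q1,q3} | {q2} | {q4} | {q6} | {q7}.
State q0 belongs to the block {q0,q1,q3}, which has 3 states.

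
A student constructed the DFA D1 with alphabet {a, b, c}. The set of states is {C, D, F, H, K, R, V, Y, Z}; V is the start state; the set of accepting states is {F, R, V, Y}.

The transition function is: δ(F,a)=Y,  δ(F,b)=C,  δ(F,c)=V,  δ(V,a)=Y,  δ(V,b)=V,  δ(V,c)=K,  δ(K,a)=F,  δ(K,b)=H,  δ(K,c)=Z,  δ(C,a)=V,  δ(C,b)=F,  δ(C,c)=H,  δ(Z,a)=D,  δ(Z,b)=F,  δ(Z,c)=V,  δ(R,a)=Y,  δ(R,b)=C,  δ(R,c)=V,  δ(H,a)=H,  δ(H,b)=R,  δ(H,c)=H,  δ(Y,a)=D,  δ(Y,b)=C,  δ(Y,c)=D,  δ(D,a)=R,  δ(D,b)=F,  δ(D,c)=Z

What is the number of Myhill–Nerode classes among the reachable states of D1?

8

Initial partition by acceptance: {F,R,V,Y} | {C,D,H,K,Z}.
Split {F,R,V,Y} by δ(·,a) → {F,R,V} and {Y}.
Refine {F,R,V} on symbol b: members go to different blocks, giving {F,R} and {V}.
Split {C,D,H,K,Z} by δ(·,a) → {D,K} and {H,Z} and {C}.
Split {D,K} by δ(·,b) → {K} and {D}.
On input a, block {H,Z} splits into {Z} and {H}.
Stable partition: {F,R} | {K} | {Y} | {V} | {Z} | {C} | {D} | {H} — 8 equivalence classes.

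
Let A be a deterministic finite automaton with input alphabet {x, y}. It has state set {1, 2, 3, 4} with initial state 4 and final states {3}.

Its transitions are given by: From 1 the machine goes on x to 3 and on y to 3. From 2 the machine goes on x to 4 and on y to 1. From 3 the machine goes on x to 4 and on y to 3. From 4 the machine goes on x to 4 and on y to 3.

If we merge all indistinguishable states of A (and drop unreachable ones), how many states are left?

2

First remove the unreachable states {1,2}; 2 states remain.
P0 = {3} | {4}.
Stable partition: {3} | {4} — 2 equivalence classes.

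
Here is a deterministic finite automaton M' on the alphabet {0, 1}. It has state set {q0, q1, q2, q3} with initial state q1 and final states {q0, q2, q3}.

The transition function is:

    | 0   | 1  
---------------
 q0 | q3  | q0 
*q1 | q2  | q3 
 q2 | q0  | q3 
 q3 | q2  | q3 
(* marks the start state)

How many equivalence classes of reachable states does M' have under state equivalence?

2

Initial partition by acceptance: {q0,q2,q3} | {q1}.
No further refinement is possible. Final partition (2 blocks): {q0,q2,q3} | {q1}.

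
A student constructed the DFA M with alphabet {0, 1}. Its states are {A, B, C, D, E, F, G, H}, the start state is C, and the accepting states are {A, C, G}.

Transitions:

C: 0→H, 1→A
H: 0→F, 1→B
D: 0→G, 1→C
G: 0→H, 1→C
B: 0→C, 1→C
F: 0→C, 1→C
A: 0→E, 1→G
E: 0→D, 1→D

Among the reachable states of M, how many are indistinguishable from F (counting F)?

P0 = {A,C,G} | {B,D,E,F,H}.
Refine {B,D,E,F,H} on symbol 0: members go to different blocks, giving {B,D,F} and {E,H}.
No further refinement is possible. Final partition (3 blocks): {A,C,G} | {B,D,F} | {E,H}.
State F belongs to the block {B,D,F}, which has 3 states.

3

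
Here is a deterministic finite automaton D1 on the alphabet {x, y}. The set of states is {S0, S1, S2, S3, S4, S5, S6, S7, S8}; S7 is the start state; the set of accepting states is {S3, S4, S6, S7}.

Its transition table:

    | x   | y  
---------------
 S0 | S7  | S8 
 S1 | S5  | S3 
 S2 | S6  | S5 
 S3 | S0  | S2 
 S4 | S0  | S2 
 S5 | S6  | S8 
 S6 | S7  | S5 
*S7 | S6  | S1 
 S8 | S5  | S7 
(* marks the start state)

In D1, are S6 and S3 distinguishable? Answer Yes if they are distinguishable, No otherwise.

Reachable states from the start: {S0,S1,S2,S3,S5,S6,S7,S8}. Unreachable: {S4} — drop them.
Start with accepting vs non-accepting: {S3,S6,S7} | {S0,S1,S2,S5,S8}.
Refine {S3,S6,S7} on symbol x: members go to different blocks, giving {S6,S7} and {S3}.
On input x, block {S0,S1,S2,S5,S8} splits into {S0,S2,S5} and {S1,S8}.
Split {S6,S7} by δ(·,y) → {S6} and {S7}.
Split {S0,S2,S5} by δ(·,x) → {S2,S5} and {S0}.
On input y, block {S2,S5} splits into {S2} and {S5}.
On input y, block {S1,S8} splits into {S1} and {S8}.
The partition is now stable with 8 blocks: {S6} | {S2} | {S3} | {S1} | {S7} | {S0} | {S5} | {S8}.
S6 and S3 end up in different blocks, so they are distinguishable. For instance, the string 'x' is accepted from only S6.

Yes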